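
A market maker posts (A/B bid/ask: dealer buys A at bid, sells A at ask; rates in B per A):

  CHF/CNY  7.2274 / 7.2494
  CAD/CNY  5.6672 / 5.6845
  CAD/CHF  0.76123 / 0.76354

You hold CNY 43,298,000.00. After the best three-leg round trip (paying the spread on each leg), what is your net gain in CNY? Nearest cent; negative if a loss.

Net profit: CNY 1,032,488.65

Best loop CNY → CHF → CAD → CNY:
CNY 43,298,000.00 ÷ 7.2494 (buy CHF at ask) = CHF 5,972,632.22
CHF 5,972,632.22 ÷ 0.76354 (buy CAD at ask) = CAD 7,822,291.19
CAD 7,822,291.19 × 5.6672 (sell CAD at bid) = CNY 44,330,488.65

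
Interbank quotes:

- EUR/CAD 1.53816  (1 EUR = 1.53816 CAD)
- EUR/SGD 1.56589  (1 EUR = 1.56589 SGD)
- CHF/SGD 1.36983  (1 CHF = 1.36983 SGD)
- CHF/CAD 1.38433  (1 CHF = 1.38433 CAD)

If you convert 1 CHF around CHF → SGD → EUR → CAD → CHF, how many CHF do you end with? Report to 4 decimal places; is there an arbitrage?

0.9720 (arbitrage exists)

Around CHF → SGD → EUR → CAD → CHF: 1 × 1.36983 ÷ 1.56589 × 1.53816 ÷ 1.38433 = 0.972002
Product < 1; profitable direction is CHF → CAD → EUR → SGD → CHF.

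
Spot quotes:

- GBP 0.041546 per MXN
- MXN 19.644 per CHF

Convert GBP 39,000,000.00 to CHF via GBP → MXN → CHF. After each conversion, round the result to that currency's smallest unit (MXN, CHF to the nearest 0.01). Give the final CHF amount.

CHF 47,786,526.62

GBP 39,000,000.00 ÷ 0.041546 = MXN 938,718,528.86
MXN 938,718,528.86 ÷ 19.644 = CHF 47,786,526.62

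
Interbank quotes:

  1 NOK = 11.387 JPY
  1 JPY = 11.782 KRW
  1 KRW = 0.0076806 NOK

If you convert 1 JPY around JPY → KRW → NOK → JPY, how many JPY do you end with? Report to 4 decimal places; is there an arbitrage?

Around JPY → KRW → NOK → JPY: 1 × 11.782 × 0.0076806 × 11.387 = 1.030442
Product > 1; profitable direction is JPY → KRW → NOK → JPY.

1.0304 (arbitrage exists)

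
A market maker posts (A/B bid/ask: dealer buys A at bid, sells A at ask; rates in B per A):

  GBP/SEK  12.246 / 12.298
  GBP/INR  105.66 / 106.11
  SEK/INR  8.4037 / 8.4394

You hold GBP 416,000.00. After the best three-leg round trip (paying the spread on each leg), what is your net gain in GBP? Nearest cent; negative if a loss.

Best loop GBP → INR → SEK → GBP:
GBP 416,000.00 × 105.66 (sell GBP at bid) = INR 43,954,560.00
INR 43,954,560.00 ÷ 8.4394 (buy SEK at ask) = SEK 5,208,256.51
SEK 5,208,256.51 ÷ 12.298 (buy GBP at ask) = GBP 423,504.35

Net profit: GBP 7,504.35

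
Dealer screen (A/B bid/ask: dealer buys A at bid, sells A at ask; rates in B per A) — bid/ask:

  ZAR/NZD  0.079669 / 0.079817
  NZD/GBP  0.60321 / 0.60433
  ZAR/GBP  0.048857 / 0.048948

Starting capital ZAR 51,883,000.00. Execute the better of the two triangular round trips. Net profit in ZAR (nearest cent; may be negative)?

Net profit: ZAR 668,161.82

Best loop ZAR → GBP → NZD → ZAR:
ZAR 51,883,000.00 × 0.048857 (sell ZAR at bid) = GBP 2,534,847.73
GBP 2,534,847.73 ÷ 0.60433 (buy NZD at ask) = NZD 4,194,476.08
NZD 4,194,476.08 ÷ 0.079817 (buy ZAR at ask) = ZAR 52,551,161.82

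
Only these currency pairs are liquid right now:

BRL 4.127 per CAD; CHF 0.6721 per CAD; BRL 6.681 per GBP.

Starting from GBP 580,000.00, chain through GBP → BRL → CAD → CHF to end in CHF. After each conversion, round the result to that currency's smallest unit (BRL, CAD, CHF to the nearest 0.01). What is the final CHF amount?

CHF 631,057.44

GBP 580,000.00 × 6.681 = BRL 3,874,980.00
BRL 3,874,980.00 ÷ 4.127 = CAD 938,933.85
CAD 938,933.85 × 0.6721 = CHF 631,057.44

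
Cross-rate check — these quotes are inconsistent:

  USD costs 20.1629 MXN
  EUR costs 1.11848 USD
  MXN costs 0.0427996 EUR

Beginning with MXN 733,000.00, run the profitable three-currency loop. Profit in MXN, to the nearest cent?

Profit: MXN 26,421.78

Profitable loop is MXN → USD → EUR → MXN:
MXN 733,000.00 ÷ 20.1629 = USD 36,353.90
USD 36,353.90 ÷ 1.11848 = EUR 32,502.95
EUR 32,502.95 ÷ 0.0427996 = MXN 759,421.78
Profit = MXN 759,421.78 − MXN 733,000.00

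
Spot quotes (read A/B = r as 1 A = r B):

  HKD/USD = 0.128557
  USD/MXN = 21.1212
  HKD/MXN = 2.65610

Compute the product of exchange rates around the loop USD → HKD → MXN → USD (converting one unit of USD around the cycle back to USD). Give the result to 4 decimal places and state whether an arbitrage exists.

0.9782 (arbitrage exists)

Around USD → HKD → MXN → USD: 1 ÷ 0.128557 × 2.65610 ÷ 21.1212 = 0.978206
Product < 1; profitable direction is USD → MXN → HKD → USD.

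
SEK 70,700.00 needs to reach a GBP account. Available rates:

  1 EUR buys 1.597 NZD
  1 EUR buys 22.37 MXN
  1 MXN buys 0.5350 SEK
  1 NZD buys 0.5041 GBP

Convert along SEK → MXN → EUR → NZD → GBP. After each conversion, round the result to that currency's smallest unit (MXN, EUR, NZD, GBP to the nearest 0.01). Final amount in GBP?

GBP 4,755.77

SEK 70,700.00 ÷ 0.5350 = MXN 132,149.53
MXN 132,149.53 ÷ 22.37 = EUR 5,907.44
EUR 5,907.44 × 1.597 = NZD 9,434.18
NZD 9,434.18 × 0.5041 = GBP 4,755.77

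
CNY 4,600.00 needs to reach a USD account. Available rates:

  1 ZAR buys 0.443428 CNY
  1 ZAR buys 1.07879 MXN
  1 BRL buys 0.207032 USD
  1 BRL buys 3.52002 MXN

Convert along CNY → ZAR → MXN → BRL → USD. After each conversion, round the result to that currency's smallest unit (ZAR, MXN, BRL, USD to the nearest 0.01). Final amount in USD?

CNY 4,600.00 ÷ 0.443428 = ZAR 10,373.72
ZAR 10,373.72 × 1.07879 = MXN 11,191.07
MXN 11,191.07 ÷ 3.52002 = BRL 3,179.26
BRL 3,179.26 × 0.207032 = USD 658.21

USD 658.21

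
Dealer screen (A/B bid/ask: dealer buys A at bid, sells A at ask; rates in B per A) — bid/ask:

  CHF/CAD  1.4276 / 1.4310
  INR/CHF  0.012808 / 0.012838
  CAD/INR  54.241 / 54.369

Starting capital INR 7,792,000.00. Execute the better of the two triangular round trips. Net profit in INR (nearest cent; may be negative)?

Net profit: INR 9,185.30

Best loop INR → CAD → CHF → INR:
INR 7,792,000.00 ÷ 54.369 (buy CAD at ask) = CAD 143,316.96
CAD 143,316.96 ÷ 1.4310 (buy CHF at ask) = CHF 100,151.62
CHF 100,151.62 ÷ 0.012838 (buy INR at ask) = INR 7,801,185.30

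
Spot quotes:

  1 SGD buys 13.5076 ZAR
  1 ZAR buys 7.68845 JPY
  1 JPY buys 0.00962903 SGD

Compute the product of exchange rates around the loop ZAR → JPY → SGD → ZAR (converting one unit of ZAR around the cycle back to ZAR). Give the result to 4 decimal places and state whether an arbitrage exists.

1.0000 (no arbitrage)

Around ZAR → JPY → SGD → ZAR: 1 × 7.68845 × 0.00962903 × 13.5076 = 0.999999
Product ≈ 1 (deviation 0.000%, within rounding noise).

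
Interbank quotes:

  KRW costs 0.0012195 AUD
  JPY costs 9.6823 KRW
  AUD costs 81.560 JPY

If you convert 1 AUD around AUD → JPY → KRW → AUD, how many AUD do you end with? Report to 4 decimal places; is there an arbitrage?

Around AUD → JPY → KRW → AUD: 1 × 81.560 × 9.6823 × 0.0012195 = 0.963025
Product < 1; profitable direction is AUD → KRW → JPY → AUD.

0.9630 (arbitrage exists)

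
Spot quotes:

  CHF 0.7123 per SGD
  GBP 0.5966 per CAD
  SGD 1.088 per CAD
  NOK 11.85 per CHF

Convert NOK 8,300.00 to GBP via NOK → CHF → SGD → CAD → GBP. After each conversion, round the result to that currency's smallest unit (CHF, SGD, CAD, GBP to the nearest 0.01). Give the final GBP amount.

NOK 8,300.00 ÷ 11.85 = CHF 700.42
CHF 700.42 ÷ 0.7123 = SGD 983.32
SGD 983.32 ÷ 1.088 = CAD 903.79
CAD 903.79 × 0.5966 = GBP 539.20

GBP 539.20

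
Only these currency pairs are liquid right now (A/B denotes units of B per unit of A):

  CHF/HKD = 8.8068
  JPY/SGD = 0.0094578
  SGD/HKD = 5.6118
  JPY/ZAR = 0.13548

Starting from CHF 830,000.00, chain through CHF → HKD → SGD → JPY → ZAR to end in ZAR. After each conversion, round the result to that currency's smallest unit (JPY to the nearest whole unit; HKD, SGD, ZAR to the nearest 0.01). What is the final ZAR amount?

ZAR 18,658,602.03

CHF 830,000.00 × 8.8068 = HKD 7,309,644.00
HKD 7,309,644.00 ÷ 5.6118 = SGD 1,302,548.91
SGD 1,302,548.91 ÷ 0.0094578 = JPY 137,722,188
JPY 137,722,188 × 0.13548 = ZAR 18,658,602.03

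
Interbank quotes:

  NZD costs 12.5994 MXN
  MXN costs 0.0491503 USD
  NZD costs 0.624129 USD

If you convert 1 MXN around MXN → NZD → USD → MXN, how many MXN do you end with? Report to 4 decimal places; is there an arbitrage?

1.0079 (arbitrage exists)

Around MXN → NZD → USD → MXN: 1 ÷ 12.5994 × 0.624129 ÷ 0.0491503 = 1.007856
Product > 1; profitable direction is MXN → NZD → USD → MXN.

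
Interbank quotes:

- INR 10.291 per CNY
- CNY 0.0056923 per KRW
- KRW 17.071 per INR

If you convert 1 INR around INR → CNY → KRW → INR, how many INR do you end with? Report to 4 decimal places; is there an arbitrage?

Around INR → CNY → KRW → INR: 1 ÷ 10.291 ÷ 0.0056923 ÷ 17.071 = 0.999990
Product ≈ 1 (deviation 0.001%, within rounding noise).

1.0000 (no arbitrage)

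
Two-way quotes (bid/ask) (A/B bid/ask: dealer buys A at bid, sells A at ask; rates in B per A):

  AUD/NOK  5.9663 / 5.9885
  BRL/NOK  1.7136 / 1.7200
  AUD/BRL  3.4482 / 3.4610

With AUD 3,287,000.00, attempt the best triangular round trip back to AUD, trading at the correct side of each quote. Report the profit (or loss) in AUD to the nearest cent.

Net profit: AUD 7,387.98

Best loop AUD → NOK → BRL → AUD:
AUD 3,287,000.00 × 5.9663 (sell AUD at bid) = NOK 19,611,228.10
NOK 19,611,228.10 ÷ 1.7200 (buy BRL at ask) = BRL 11,401,876.80
BRL 11,401,876.80 ÷ 3.4610 (buy AUD at ask) = AUD 3,294,387.98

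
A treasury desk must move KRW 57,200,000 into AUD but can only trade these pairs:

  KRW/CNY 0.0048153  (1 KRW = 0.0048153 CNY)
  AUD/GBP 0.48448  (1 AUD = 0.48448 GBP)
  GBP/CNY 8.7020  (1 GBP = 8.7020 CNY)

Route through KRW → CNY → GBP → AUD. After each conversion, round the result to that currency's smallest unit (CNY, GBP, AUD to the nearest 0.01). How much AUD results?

AUD 65,331.78

KRW 57,200,000 × 0.0048153 = CNY 275,435.16
CNY 275,435.16 ÷ 8.7020 = GBP 31,651.94
GBP 31,651.94 ÷ 0.48448 = AUD 65,331.78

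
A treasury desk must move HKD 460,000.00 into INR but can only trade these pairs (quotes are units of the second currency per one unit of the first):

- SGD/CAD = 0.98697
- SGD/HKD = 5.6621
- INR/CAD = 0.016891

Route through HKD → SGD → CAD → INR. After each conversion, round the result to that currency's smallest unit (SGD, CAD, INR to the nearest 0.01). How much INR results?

INR 4,747,105.56

HKD 460,000.00 ÷ 5.6621 = SGD 81,241.94
SGD 81,241.94 × 0.98697 = CAD 80,183.36
CAD 80,183.36 ÷ 0.016891 = INR 4,747,105.56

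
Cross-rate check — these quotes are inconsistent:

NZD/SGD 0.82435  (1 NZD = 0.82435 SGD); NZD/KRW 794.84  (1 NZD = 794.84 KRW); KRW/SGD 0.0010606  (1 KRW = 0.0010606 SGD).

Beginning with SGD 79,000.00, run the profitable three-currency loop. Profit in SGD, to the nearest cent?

Profit: SGD 1,787.99

Profitable loop is SGD → NZD → KRW → SGD:
SGD 79,000.00 ÷ 0.82435 = NZD 95,833.08
NZD 95,833.08 × 794.84 = KRW 76,171,966
KRW 76,171,966 × 0.0010606 = SGD 80,787.99
Profit = SGD 80,787.99 − SGD 79,000.00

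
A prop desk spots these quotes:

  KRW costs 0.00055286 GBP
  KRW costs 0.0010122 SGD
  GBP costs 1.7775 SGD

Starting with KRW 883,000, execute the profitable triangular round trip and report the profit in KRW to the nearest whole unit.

Profitable loop is KRW → SGD → GBP → KRW:
KRW 883,000 × 0.0010122 = SGD 893.77
SGD 893.77 ÷ 1.7775 = GBP 502.83
GBP 502.83 ÷ 0.00055286 = KRW 909,499
Profit = KRW 909,499 − KRW 883,000

Profit: KRW 26,499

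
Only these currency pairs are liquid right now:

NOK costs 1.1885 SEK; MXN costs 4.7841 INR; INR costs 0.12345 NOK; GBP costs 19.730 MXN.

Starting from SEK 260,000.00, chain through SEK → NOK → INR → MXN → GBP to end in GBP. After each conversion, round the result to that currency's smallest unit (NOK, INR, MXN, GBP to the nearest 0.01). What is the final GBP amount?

SEK 260,000.00 ÷ 1.1885 = NOK 218,763.15
NOK 218,763.15 ÷ 0.12345 = INR 1,772,078.98
INR 1,772,078.98 ÷ 4.7841 = MXN 370,410.10
MXN 370,410.10 ÷ 19.730 = GBP 18,773.95

GBP 18,773.95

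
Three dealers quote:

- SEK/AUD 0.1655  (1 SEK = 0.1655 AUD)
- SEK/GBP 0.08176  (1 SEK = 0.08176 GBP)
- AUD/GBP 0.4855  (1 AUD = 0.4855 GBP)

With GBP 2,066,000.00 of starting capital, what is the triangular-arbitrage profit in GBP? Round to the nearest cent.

Profit: GBP 36,248.10

Profitable loop is GBP → AUD → SEK → GBP:
GBP 2,066,000.00 ÷ 0.4855 = AUD 4,255,406.80
AUD 4,255,406.80 ÷ 0.1655 = SEK 25,712,427.78
SEK 25,712,427.78 × 0.08176 = GBP 2,102,248.10
Profit = GBP 2,102,248.10 − GBP 2,066,000.00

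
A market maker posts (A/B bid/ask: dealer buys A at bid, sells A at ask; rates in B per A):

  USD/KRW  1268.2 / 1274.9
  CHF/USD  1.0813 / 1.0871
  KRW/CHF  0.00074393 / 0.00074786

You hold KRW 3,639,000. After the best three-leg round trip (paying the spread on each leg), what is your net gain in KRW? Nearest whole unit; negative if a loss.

Net profit: KRW 73,343

Best loop KRW → CHF → USD → KRW:
KRW 3,639,000 × 0.00074393 (sell KRW at bid) = CHF 2,707.16
CHF 2,707.16 × 1.0813 (sell CHF at bid) = USD 2,927.25
USD 2,927.25 × 1268.2 (sell USD at bid) = KRW 3,712,343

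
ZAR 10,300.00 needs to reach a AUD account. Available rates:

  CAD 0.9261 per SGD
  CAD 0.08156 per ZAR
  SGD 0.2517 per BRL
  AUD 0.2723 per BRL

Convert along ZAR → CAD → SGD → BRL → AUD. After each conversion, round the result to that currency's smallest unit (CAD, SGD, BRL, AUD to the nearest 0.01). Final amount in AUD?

ZAR 10,300.00 × 0.08156 = CAD 840.07
CAD 840.07 ÷ 0.9261 = SGD 907.11
SGD 907.11 ÷ 0.2517 = BRL 3,603.93
BRL 3,603.93 × 0.2723 = AUD 981.35

AUD 981.35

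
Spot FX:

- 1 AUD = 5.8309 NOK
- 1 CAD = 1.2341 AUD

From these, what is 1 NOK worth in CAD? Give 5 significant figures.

1 NOK ÷ 5.8309 = 0.1715 AUD
0.1715 AUD ÷ 1.2341 = 0.138968 CAD

NOK/CAD = 0.13897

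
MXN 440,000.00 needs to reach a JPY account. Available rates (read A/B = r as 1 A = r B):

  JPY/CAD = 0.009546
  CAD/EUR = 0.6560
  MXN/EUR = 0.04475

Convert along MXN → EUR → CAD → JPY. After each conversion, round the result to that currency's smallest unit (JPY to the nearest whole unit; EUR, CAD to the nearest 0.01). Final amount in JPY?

JPY 3,144,274

MXN 440,000.00 × 0.04475 = EUR 19,690.00
EUR 19,690.00 ÷ 0.6560 = CAD 30,015.24
CAD 30,015.24 ÷ 0.009546 = JPY 3,144,274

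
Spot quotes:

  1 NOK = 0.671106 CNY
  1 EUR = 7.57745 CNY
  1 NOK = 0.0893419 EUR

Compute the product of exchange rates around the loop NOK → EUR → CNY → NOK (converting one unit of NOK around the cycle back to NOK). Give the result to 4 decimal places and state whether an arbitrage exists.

1.0088 (arbitrage exists)

Around NOK → EUR → CNY → NOK: 1 × 0.0893419 × 7.57745 ÷ 0.671106 = 1.008758
Product > 1; profitable direction is NOK → EUR → CNY → NOK.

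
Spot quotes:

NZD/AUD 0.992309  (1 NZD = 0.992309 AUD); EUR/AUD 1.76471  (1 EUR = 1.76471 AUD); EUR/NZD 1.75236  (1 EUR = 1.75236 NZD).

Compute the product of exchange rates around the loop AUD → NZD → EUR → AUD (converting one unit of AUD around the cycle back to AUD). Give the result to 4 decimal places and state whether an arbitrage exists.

Around AUD → NZD → EUR → AUD: 1 ÷ 0.992309 ÷ 1.75236 × 1.76471 = 1.014853
Product > 1; profitable direction is AUD → NZD → EUR → AUD.

1.0149 (arbitrage exists)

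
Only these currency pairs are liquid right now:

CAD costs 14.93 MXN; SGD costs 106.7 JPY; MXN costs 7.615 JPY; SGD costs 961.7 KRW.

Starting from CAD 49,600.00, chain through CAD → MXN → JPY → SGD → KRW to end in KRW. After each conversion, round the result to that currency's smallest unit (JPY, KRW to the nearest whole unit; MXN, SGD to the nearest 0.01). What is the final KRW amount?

KRW 50,826,076

CAD 49,600.00 × 14.93 = MXN 740,528.00
MXN 740,528.00 × 7.615 = JPY 5,639,121
JPY 5,639,121 ÷ 106.7 = SGD 52,850.24
SGD 52,850.24 × 961.7 = KRW 50,826,076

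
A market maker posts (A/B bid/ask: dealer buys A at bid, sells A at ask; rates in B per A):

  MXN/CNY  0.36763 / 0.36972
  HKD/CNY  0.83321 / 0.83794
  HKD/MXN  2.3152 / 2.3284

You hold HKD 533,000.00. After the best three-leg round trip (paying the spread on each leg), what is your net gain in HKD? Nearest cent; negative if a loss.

Net profit: HKD 8,394.38

Best loop HKD → MXN → CNY → HKD:
HKD 533,000.00 × 2.3152 (sell HKD at bid) = MXN 1,234,001.60
MXN 1,234,001.60 × 0.36763 (sell MXN at bid) = CNY 453,656.01
CNY 453,656.01 ÷ 0.83794 (buy HKD at ask) = HKD 541,394.38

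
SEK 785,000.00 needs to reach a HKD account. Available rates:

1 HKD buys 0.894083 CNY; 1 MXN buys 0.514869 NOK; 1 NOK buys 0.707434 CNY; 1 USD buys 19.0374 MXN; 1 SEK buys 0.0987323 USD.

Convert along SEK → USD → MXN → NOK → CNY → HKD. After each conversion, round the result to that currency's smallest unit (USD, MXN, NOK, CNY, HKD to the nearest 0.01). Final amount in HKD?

SEK 785,000.00 × 0.0987323 = USD 77,504.86
USD 77,504.86 × 19.0374 = MXN 1,475,491.02
MXN 1,475,491.02 × 0.514869 = NOK 759,684.59
NOK 759,684.59 × 0.707434 = CNY 537,426.71
CNY 537,426.71 ÷ 0.894083 = HKD 601,092.64

HKD 601,092.64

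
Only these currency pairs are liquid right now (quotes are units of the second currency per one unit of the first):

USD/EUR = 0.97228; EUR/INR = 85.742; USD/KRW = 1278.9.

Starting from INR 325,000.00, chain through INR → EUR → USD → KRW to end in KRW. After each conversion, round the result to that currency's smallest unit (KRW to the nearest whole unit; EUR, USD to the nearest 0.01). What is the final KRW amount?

INR 325,000.00 ÷ 85.742 = EUR 3,790.44
EUR 3,790.44 ÷ 0.97228 = USD 3,898.51
USD 3,898.51 × 1278.9 = KRW 4,985,804

KRW 4,985,804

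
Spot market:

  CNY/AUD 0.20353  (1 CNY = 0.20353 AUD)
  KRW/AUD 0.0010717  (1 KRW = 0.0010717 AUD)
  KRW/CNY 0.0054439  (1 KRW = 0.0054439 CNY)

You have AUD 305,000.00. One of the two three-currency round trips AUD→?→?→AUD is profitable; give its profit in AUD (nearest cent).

Profit: AUD 10,329.92

Profitable loop is AUD → KRW → CNY → AUD:
AUD 305,000.00 ÷ 0.0010717 = KRW 284,594,569
KRW 284,594,569 × 0.0054439 = CNY 1,549,304.38
CNY 1,549,304.38 × 0.20353 = AUD 315,329.92
Profit = AUD 315,329.92 − AUD 305,000.00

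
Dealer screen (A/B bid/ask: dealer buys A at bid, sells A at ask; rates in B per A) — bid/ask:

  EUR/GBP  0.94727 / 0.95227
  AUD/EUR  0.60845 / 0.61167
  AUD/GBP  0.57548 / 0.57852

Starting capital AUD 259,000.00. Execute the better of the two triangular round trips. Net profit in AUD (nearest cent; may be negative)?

Net result: AUD -964.14 (no profitable arbitrage after spreads)

Best loop AUD → EUR → GBP → AUD:
AUD 259,000.00 × 0.60845 (sell AUD at bid) = EUR 157,588.55
EUR 157,588.55 × 0.94727 (sell EUR at bid) = GBP 149,278.91
GBP 149,278.91 ÷ 0.57852 (buy AUD at ask) = AUD 258,035.86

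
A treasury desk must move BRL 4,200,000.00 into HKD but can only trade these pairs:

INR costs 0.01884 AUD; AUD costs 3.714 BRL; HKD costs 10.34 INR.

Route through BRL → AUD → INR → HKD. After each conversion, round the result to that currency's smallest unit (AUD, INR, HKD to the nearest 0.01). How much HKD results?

BRL 4,200,000.00 ÷ 3.714 = AUD 1,130,856.22
AUD 1,130,856.22 ÷ 0.01884 = INR 60,024,215.50
INR 60,024,215.50 ÷ 10.34 = HKD 5,805,049.85

HKD 5,805,049.85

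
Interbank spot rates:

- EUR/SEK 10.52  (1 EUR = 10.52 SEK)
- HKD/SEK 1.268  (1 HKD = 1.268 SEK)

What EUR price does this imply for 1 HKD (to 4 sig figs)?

HKD/EUR = 0.1205

1 HKD × 1.268 = 1.268 SEK
1.268 SEK ÷ 10.52 = 0.120532 EUR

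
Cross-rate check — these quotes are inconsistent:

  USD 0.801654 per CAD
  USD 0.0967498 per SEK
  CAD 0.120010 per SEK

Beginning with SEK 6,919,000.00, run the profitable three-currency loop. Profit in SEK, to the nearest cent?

Profitable loop is SEK → USD → CAD → SEK:
SEK 6,919,000.00 × 0.0967498 = USD 669,411.87
USD 669,411.87 ÷ 0.801654 = CAD 835,038.39
CAD 835,038.39 ÷ 0.120010 = SEK 6,958,073.42
Profit = SEK 6,958,073.42 − SEK 6,919,000.00

Profit: SEK 39,073.42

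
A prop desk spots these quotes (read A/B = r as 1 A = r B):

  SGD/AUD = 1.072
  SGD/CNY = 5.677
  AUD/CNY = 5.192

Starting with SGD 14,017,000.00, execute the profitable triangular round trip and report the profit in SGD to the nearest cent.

Profit: SGD 279,986.21

Profitable loop is SGD → CNY → AUD → SGD:
SGD 14,017,000.00 × 5.677 = CNY 79,574,509.00
CNY 79,574,509.00 ÷ 5.192 = AUD 15,326,369.22
AUD 15,326,369.22 ÷ 1.072 = SGD 14,296,986.21
Profit = SGD 14,296,986.21 − SGD 14,017,000.00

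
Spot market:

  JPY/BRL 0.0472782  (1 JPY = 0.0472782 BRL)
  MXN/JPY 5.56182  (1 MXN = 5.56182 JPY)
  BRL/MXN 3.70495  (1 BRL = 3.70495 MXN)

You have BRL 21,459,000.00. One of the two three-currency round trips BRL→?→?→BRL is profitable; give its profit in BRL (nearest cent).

Profitable loop is BRL → JPY → MXN → BRL:
BRL 21,459,000.00 ÷ 0.0472782 = JPY 453,887,838
JPY 453,887,838 ÷ 5.56182 = MXN 81,607,789.96
MXN 81,607,789.96 ÷ 3.70495 = BRL 22,026,691.31
Profit = BRL 22,026,691.31 − BRL 21,459,000.00

Profit: BRL 567,691.31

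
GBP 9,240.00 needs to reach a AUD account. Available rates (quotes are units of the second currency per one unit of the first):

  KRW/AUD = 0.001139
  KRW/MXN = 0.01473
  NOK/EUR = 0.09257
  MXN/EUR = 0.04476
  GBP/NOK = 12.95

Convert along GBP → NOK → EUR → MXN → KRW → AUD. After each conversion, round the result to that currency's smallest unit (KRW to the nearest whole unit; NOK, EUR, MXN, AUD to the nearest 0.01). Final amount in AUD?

GBP 9,240.00 × 12.95 = NOK 119,658.00
NOK 119,658.00 × 0.09257 = EUR 11,076.74
EUR 11,076.74 ÷ 0.04476 = MXN 247,469.62
MXN 247,469.62 ÷ 0.01473 = KRW 16,800,382
KRW 16,800,382 × 0.001139 = AUD 19,135.64

AUD 19,135.64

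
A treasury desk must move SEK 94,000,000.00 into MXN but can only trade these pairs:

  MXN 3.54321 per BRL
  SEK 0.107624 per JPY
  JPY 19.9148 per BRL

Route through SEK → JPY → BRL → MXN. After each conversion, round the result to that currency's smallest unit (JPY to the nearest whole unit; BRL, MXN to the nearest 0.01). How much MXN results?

SEK 94,000,000.00 ÷ 0.107624 = JPY 873,411,135
JPY 873,411,135 ÷ 19.9148 = BRL 43,857,389.23
BRL 43,857,389.23 × 3.54321 = MXN 155,395,940.09

MXN 155,395,940.09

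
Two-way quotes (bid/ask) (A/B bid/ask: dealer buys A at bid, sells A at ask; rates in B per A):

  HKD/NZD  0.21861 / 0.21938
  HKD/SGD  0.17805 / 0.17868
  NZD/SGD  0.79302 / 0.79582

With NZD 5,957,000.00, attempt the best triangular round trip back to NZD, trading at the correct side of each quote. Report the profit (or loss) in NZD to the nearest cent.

Net profit: NZD 118,159.67

Best loop NZD → HKD → SGD → NZD:
NZD 5,957,000.00 ÷ 0.21938 (buy HKD at ask) = HKD 27,153,797.06
HKD 27,153,797.06 × 0.17805 (sell HKD at bid) = SGD 4,834,733.57
SGD 4,834,733.57 ÷ 0.79582 (buy NZD at ask) = NZD 6,075,159.67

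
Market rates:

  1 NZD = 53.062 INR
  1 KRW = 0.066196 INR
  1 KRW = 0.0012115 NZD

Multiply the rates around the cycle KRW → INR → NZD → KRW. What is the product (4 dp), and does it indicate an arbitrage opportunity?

1.0297 (arbitrage exists)

Around KRW → INR → NZD → KRW: 1 × 0.066196 ÷ 53.062 ÷ 0.0012115 = 1.029733
Product > 1; profitable direction is KRW → INR → NZD → KRW.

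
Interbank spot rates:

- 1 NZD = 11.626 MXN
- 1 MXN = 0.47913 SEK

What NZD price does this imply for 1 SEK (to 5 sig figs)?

SEK/NZD = 0.17952

1 SEK ÷ 0.47913 = 2.08712 MXN
2.08712 MXN ÷ 11.626 = 0.179521 NZD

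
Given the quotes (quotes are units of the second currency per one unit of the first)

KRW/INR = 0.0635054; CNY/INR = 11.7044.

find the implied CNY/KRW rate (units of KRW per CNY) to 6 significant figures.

1 CNY × 11.7044 = 11.7044 INR
11.7044 INR ÷ 0.0635054 = 184.306 KRW

CNY/KRW = 184.306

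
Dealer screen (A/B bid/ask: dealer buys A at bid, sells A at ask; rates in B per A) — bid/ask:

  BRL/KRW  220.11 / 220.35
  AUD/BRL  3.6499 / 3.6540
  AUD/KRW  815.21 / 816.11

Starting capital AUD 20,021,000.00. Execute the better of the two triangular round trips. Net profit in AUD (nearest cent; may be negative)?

Best loop AUD → KRW → BRL → AUD:
AUD 20,021,000.00 × 815.21 (sell AUD at bid) = KRW 16,321,319,410
KRW 16,321,319,410 ÷ 220.35 (buy BRL at ask) = BRL 74,069,976.90
BRL 74,069,976.90 ÷ 3.6540 (buy AUD at ask) = AUD 20,270,929.64

Net profit: AUD 249,929.64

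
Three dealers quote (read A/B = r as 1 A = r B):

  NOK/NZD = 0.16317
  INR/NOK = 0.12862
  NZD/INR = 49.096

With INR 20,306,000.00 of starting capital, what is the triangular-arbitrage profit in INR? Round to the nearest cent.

Profitable loop is INR → NOK → NZD → INR:
INR 20,306,000.00 × 0.12862 = NOK 2,611,757.72
NOK 2,611,757.72 × 0.16317 = NZD 426,160.51
NZD 426,160.51 × 49.096 = INR 20,922,776.26
Profit = INR 20,922,776.26 − INR 20,306,000.00

Profit: INR 616,776.26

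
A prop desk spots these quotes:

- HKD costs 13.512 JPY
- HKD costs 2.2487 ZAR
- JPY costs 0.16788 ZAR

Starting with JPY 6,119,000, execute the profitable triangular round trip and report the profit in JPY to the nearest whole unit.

Profit: JPY 53,591

Profitable loop is JPY → ZAR → HKD → JPY:
JPY 6,119,000 × 0.16788 = ZAR 1,027,257.72
ZAR 1,027,257.72 ÷ 2.2487 = HKD 456,822.93
HKD 456,822.93 × 13.512 = JPY 6,172,591
Profit = JPY 6,172,591 − JPY 6,119,000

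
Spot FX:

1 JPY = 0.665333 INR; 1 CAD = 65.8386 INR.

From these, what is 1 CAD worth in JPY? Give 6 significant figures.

CAD/JPY = 98.9559

1 CAD × 65.8386 = 65.8386 INR
65.8386 INR ÷ 0.665333 = 98.9559 JPY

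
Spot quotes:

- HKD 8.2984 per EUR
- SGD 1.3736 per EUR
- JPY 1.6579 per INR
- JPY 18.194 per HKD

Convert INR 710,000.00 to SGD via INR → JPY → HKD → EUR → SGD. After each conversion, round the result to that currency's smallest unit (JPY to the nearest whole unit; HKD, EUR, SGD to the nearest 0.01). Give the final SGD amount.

INR 710,000.00 × 1.6579 = JPY 1,177,109
JPY 1,177,109 ÷ 18.194 = HKD 64,697.65
HKD 64,697.65 ÷ 8.2984 = EUR 7,796.40
EUR 7,796.40 × 1.3736 = SGD 10,709.14

SGD 10,709.14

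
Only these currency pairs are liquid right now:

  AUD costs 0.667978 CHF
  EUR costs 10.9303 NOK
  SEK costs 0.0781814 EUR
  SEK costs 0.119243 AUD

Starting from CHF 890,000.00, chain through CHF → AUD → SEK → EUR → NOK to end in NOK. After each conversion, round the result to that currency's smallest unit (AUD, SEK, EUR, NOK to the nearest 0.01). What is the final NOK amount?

CHF 890,000.00 ÷ 0.667978 = AUD 1,332,379.21
AUD 1,332,379.21 ÷ 0.119243 = SEK 11,173,647.17
SEK 11,173,647.17 × 0.0781814 = EUR 873,571.38
EUR 873,571.38 × 10.9303 = NOK 9,548,397.25

NOK 9,548,397.25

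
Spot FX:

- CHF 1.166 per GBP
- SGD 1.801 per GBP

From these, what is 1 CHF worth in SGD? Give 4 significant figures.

CHF/SGD = 1.545

1 CHF ÷ 1.166 = 0.857633 GBP
0.857633 GBP × 1.801 = 1.5446 SGD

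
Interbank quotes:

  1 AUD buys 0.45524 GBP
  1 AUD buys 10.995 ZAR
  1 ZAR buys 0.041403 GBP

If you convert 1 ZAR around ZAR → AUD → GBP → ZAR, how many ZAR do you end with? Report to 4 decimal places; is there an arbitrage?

1.0000 (no arbitrage)

Around ZAR → AUD → GBP → ZAR: 1 ÷ 10.995 × 0.45524 ÷ 0.041403 = 1.000031
Product ≈ 1 (deviation 0.003%, within rounding noise).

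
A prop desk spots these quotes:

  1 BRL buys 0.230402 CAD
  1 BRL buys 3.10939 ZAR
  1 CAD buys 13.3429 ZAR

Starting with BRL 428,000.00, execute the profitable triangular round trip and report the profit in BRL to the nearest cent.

Profitable loop is BRL → ZAR → CAD → BRL:
BRL 428,000.00 × 3.10939 = ZAR 1,330,818.92
ZAR 1,330,818.92 ÷ 13.3429 = CAD 99,739.86
CAD 99,739.86 ÷ 0.230402 = BRL 432,894.92
Profit = BRL 432,894.92 − BRL 428,000.00

Profit: BRL 4,894.92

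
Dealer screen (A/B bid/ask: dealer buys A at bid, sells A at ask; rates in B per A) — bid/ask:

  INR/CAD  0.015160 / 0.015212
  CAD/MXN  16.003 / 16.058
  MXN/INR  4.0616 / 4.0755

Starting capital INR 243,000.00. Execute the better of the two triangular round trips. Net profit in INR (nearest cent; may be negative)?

Net profit: INR 1,088.66

Best loop INR → MXN → CAD → INR:
INR 243,000.00 ÷ 4.0755 (buy MXN at ask) = MXN 59,624.59
MXN 59,624.59 ÷ 16.058 (buy CAD at ask) = CAD 3,713.08
CAD 3,713.08 ÷ 0.015212 (buy INR at ask) = INR 244,088.66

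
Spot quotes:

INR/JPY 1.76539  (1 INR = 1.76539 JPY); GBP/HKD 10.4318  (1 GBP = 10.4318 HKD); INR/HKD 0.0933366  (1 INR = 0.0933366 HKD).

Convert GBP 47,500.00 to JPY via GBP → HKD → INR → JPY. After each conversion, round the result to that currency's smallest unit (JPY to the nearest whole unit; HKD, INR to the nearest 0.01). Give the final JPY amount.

JPY 9,372,200

GBP 47,500.00 × 10.4318 = HKD 495,510.50
HKD 495,510.50 ÷ 0.0933366 = INR 5,308,855.26
INR 5,308,855.26 × 1.76539 = JPY 9,372,200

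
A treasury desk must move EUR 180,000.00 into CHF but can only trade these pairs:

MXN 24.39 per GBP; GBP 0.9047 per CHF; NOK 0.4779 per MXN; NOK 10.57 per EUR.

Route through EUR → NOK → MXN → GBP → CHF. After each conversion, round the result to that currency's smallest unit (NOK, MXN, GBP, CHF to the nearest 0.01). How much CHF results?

CHF 180,423.90

EUR 180,000.00 × 10.57 = NOK 1,902,600.00
NOK 1,902,600.00 ÷ 0.4779 = MXN 3,981,167.61
MXN 3,981,167.61 ÷ 24.39 = GBP 163,229.50
GBP 163,229.50 ÷ 0.9047 = CHF 180,423.90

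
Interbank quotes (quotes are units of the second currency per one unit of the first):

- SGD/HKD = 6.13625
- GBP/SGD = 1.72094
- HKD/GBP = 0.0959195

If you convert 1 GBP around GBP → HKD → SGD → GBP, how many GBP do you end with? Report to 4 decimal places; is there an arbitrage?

Around GBP → HKD → SGD → GBP: 1 ÷ 0.0959195 ÷ 6.13625 ÷ 1.72094 = 0.987244
Product < 1; profitable direction is GBP → SGD → HKD → GBP.

0.9872 (arbitrage exists)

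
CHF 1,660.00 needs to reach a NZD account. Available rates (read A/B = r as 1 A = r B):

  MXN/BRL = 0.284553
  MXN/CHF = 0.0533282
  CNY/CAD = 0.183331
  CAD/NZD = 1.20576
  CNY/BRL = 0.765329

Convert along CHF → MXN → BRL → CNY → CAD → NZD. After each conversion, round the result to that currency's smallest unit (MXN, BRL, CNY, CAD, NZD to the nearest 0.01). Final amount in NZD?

CHF 1,660.00 ÷ 0.0533282 = MXN 31,128.00
MXN 31,128.00 × 0.284553 = BRL 8,857.57
BRL 8,857.57 ÷ 0.765329 = CNY 11,573.55
CNY 11,573.55 × 0.183331 = CAD 2,121.79
CAD 2,121.79 × 1.20576 = NZD 2,558.37

NZD 2,558.37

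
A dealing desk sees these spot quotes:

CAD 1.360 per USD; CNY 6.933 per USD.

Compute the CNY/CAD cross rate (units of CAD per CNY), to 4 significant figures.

1 CNY ÷ 6.933 = 0.144238 USD
0.144238 USD × 1.360 = 0.196163 CAD

CNY/CAD = 0.1962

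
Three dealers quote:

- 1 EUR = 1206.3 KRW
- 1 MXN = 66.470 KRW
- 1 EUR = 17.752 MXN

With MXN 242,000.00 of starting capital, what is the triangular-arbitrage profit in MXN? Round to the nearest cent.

Profit: MXN 5,398.88

Profitable loop is MXN → EUR → KRW → MXN:
MXN 242,000.00 ÷ 17.752 = EUR 13,632.27
EUR 13,632.27 × 1206.3 = KRW 16,444,603
KRW 16,444,603 ÷ 66.470 = MXN 247,398.88
Profit = MXN 247,398.88 − MXN 242,000.00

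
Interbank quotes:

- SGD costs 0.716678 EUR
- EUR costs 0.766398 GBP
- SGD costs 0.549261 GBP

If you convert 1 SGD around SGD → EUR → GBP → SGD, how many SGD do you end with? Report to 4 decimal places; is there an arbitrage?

1.0000 (no arbitrage)

Around SGD → EUR → GBP → SGD: 1 × 0.716678 × 0.766398 ÷ 0.549261 = 0.999999
Product ≈ 1 (deviation 0.000%, within rounding noise).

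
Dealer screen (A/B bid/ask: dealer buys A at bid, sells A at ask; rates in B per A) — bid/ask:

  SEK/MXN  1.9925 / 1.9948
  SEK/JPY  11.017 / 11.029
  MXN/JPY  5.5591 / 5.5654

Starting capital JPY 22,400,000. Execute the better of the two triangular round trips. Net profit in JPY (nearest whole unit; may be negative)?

Best loop JPY → SEK → MXN → JPY:
JPY 22,400,000 ÷ 11.029 (buy SEK at ask) = SEK 2,031,009.16
SEK 2,031,009.16 × 1.9925 (sell SEK at bid) = MXN 4,046,785.75
MXN 4,046,785.75 × 5.5591 (sell MXN at bid) = JPY 22,496,487

Net profit: JPY 96,487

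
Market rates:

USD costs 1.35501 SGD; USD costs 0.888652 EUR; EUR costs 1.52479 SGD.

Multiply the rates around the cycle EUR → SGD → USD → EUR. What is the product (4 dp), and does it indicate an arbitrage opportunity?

Around EUR → SGD → USD → EUR: 1 × 1.52479 ÷ 1.35501 × 0.888652 = 0.999998
Product ≈ 1 (deviation 0.000%, within rounding noise).

1.0000 (no arbitrage)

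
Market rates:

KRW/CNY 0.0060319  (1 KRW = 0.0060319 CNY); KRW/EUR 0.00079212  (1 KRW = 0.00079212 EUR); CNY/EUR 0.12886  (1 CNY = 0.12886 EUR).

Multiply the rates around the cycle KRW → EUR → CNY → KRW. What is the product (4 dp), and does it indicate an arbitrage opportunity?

1.0191 (arbitrage exists)

Around KRW → EUR → CNY → KRW: 1 × 0.00079212 ÷ 0.12886 ÷ 0.0060319 = 1.019104
Product > 1; profitable direction is KRW → EUR → CNY → KRW.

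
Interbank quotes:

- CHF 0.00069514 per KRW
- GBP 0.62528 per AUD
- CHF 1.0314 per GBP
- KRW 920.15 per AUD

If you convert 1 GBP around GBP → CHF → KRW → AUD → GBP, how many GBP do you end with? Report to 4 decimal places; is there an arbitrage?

Around GBP → CHF → KRW → AUD → GBP: 1 × 1.0314 ÷ 0.00069514 ÷ 920.15 × 0.62528 = 1.008256
Product > 1; profitable direction is GBP → CHF → KRW → AUD → GBP.

1.0083 (arbitrage exists)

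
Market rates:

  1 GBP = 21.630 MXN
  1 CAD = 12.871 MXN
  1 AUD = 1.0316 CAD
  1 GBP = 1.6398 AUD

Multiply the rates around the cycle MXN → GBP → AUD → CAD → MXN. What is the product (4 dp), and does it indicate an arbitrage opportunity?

1.0066 (arbitrage exists)

Around MXN → GBP → AUD → CAD → MXN: 1 ÷ 21.630 × 1.6398 × 1.0316 × 12.871 = 1.006602
Product > 1; profitable direction is MXN → GBP → AUD → CAD → MXN.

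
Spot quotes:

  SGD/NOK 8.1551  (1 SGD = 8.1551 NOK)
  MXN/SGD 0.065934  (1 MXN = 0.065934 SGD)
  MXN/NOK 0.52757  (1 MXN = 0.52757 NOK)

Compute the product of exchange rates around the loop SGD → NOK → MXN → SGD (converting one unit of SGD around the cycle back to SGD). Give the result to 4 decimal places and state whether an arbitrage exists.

Around SGD → NOK → MXN → SGD: 1 × 8.1551 ÷ 0.52757 × 0.065934 = 1.019198
Product > 1; profitable direction is SGD → NOK → MXN → SGD.

1.0192 (arbitrage exists)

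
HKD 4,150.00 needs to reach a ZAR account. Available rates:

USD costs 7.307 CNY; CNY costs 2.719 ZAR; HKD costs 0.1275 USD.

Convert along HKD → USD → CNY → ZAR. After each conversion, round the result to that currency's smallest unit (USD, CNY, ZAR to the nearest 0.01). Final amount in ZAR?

HKD 4,150.00 × 0.1275 = USD 529.12
USD 529.12 × 7.307 = CNY 3,866.28
CNY 3,866.28 × 2.719 = ZAR 10,512.42

ZAR 10,512.42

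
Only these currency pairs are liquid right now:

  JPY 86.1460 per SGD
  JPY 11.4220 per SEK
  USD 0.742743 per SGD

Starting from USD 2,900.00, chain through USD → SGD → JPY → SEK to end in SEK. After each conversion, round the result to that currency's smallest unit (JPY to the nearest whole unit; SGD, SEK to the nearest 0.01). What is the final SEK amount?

USD 2,900.00 ÷ 0.742743 = SGD 3,904.45
SGD 3,904.45 × 86.1460 = JPY 336,353
JPY 336,353 ÷ 11.4220 = SEK 29,447.82

SEK 29,447.82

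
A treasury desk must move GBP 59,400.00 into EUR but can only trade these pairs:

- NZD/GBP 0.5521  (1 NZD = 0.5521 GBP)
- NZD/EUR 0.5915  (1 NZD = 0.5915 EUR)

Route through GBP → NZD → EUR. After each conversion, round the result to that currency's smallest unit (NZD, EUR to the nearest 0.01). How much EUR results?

GBP 59,400.00 ÷ 0.5521 = NZD 107,589.20
NZD 107,589.20 × 0.5915 = EUR 63,639.01

EUR 63,639.01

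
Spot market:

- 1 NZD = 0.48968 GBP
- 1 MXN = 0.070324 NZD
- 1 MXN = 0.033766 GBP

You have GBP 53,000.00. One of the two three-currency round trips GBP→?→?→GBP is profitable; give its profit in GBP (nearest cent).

Profit: GBP 1,052.05

Profitable loop is GBP → MXN → NZD → GBP:
GBP 53,000.00 ÷ 0.033766 = MXN 1,569,626.25
MXN 1,569,626.25 × 0.070324 = NZD 110,382.40
NZD 110,382.40 × 0.48968 = GBP 54,052.05
Profit = GBP 54,052.05 − GBP 53,000.00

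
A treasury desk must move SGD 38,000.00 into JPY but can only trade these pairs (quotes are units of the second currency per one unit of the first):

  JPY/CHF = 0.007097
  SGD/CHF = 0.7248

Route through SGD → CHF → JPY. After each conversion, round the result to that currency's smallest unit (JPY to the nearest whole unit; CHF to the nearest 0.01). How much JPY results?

SGD 38,000.00 × 0.7248 = CHF 27,542.40
CHF 27,542.40 ÷ 0.007097 = JPY 3,880,851

JPY 3,880,851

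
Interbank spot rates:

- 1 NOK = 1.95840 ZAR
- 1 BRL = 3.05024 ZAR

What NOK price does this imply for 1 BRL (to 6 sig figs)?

1 BRL × 3.05024 = 3.05024 ZAR
3.05024 ZAR ÷ 1.95840 = 1.55752 NOK

BRL/NOK = 1.55752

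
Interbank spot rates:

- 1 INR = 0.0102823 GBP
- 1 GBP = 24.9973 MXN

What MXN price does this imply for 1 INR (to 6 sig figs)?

1 INR × 0.0102823 = 0.0102823 GBP
0.0102823 GBP × 24.9973 = 0.25703 MXN

INR/MXN = 0.257030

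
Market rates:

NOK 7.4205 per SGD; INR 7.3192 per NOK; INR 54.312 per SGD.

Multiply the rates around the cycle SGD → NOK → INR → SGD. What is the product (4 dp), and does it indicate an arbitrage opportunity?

Around SGD → NOK → INR → SGD: 1 × 7.4205 × 7.3192 ÷ 54.312 = 1.000002
Product ≈ 1 (deviation 0.000%, within rounding noise).

1.0000 (no arbitrage)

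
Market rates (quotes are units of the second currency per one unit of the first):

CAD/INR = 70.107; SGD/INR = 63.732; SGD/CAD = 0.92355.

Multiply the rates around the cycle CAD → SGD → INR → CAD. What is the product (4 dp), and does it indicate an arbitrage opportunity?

Around CAD → SGD → INR → CAD: 1 ÷ 0.92355 × 63.732 ÷ 70.107 = 0.984319
Product < 1; profitable direction is CAD → INR → SGD → CAD.

0.9843 (arbitrage exists)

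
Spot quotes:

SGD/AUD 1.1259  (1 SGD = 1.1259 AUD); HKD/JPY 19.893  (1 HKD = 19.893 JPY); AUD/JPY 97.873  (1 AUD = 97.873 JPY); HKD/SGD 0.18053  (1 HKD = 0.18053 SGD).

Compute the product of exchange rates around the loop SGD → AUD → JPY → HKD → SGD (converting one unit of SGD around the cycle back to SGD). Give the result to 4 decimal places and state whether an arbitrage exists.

1.0000 (no arbitrage)

Around SGD → AUD → JPY → HKD → SGD: 1 × 1.1259 × 97.873 ÷ 19.893 × 0.18053 = 1.000027
Product ≈ 1 (deviation 0.003%, within rounding noise).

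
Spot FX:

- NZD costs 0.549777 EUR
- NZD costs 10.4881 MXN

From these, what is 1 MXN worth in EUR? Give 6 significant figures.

1 MXN ÷ 10.4881 = 0.0953462 NZD
0.0953462 NZD × 0.549777 = 0.0524191 EUR

MXN/EUR = 0.0524191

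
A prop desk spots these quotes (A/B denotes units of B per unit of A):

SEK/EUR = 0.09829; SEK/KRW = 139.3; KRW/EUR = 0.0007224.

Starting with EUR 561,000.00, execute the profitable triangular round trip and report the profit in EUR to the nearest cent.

Profit: EUR 13,357.61

Profitable loop is EUR → SEK → KRW → EUR:
EUR 561,000.00 ÷ 0.09829 = SEK 5,707,599.96
SEK 5,707,599.96 × 139.3 = KRW 795,068,674
KRW 795,068,674 × 0.0007224 = EUR 574,357.61
Profit = EUR 574,357.61 − EUR 561,000.00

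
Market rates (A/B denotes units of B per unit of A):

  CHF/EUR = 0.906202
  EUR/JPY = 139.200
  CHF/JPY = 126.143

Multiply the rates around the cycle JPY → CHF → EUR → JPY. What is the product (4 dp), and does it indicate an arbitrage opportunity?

1.0000 (no arbitrage)

Around JPY → CHF → EUR → JPY: 1 ÷ 126.143 × 0.906202 × 139.200 = 1.000003
Product ≈ 1 (deviation 0.000%, within rounding noise).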